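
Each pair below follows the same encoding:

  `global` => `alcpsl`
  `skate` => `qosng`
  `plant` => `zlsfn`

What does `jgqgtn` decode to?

This is an affine cipher: with a=0,…,z=25, each position x becomes (23x+18) mod 26.
Reversing it on jgqgtn: j(9)→17·(9−18)≡3=d; g(6)→17·(6−18)≡4=e; q(16)→17·(16−18)≡18=s; g(6)→17·(6−18)≡4=e; t(19)→17·(19−18)≡17=r; n(13)→17·(13−18)≡19=t (all mod 26).

desert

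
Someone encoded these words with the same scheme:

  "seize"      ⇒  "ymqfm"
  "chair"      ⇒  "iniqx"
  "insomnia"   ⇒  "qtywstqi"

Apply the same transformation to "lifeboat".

Two shifts are in play — +8 for a/e/i/o/u, +6 for every other letter.
Applying it to lifeboat: l(cons)+6=r, i(vowel)+8=q, f(cons)+6=l, e(vowel)+8=m, b(cons)+6=h, o(vowel)+8=w, a(vowel)+8=i, t(cons)+6=z.

rqlmhwiz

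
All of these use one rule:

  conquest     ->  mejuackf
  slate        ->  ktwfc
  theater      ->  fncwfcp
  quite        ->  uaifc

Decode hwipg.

dairy

c(2)→m(12) and o(14)→e(4) fit y≡21x+22 (mod 26); the inverse of 21 mod 26 is 5. This is an affine cipher: with a=0,…,z=25, each position x becomes (21x+22) mod 26.
Undoing it on hwipg: h(7)→5·(7−22)≡3=d; w(22)→5·(22−22)≡0=a; i(8)→5·(8−22)≡8=i; p(15)→5·(15−22)≡17=r; g(6)→5·(6−22)≡24=y (all mod 26).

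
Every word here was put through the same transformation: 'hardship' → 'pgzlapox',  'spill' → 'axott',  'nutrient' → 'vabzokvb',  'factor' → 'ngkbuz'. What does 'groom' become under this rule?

Vowels shift forward by 6 and consonants shift forward by 8.
On groom: g(cons)+8=o, r(cons)+8=z, o(vowel)+6=u, o(vowel)+6=u, m(cons)+8=u.

ozuuu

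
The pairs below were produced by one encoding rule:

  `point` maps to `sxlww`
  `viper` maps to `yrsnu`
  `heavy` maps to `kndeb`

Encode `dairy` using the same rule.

The shifts repeat in a cycle of length 2: positions 0,1,… shift by +3, +9, then the pattern repeats.
Applying it to dairy: d+3=g, a+9=j, i+3=l, r+9=a, y+3=b.

gjlab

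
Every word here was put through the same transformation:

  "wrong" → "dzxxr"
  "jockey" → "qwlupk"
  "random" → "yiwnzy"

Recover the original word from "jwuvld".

In wrong: w→d is +7, r→z is +8, o→x is +9, n→x is +10 — the shift increases by 1 each position. Letter i (0-indexed) is shifted by i+7, so successive shifts are 7, 8, 9, ….
Decoding jwuvld: j−7=c, w−8=o, u−9=l, v−10=l, l−11=a, d−12=r.

collar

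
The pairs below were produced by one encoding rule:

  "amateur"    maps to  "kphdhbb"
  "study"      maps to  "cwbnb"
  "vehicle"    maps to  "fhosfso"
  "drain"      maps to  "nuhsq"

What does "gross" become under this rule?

Shifts by position in amateur: pos 0: a→k (+10), pos 1: m→p (+3), pos 2: a→h (+7), pos 3: t→d (+10), pos 4: e→h (+3), pos 5: u→b (+7) — repeating every 3. A repeating key of period 3 is used — shifts +10, +3, +7 over and over.
On gross: g+10=q, r+3=u, o+7=v, s+10=c, s+3=v.

quvcv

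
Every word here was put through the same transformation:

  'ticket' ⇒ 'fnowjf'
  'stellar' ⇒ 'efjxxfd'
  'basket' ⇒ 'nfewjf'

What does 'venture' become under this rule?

The shift depends on letter class: consonant t→f is +12, but vowel i→n is +5. Two shifts are in play — +5 for a/e/i/o/u, +12 for every other letter.
For venture: v(cons)+12=h, e(vowel)+5=j, n(cons)+12=z, t(cons)+12=f, u(vowel)+5=z, r(cons)+12=d, e(vowel)+5=j.

hjzfzdj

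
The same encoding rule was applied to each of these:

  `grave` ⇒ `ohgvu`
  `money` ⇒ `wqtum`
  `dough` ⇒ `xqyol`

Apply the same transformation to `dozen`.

xqjut

g(6)→o(14) and r(17)→h(7) fit y≡23x+6 (mod 26); the inverse of 23 mod 26 is 17. Each letter's alphabet position (a=0..z=25) is mapped through 23·x+6 mod 26 — an affine cipher.
For dozen: d(3)→23·3+6≡23=x; o(14)→23·14+6≡16=q; z(25)→23·25+6≡9=j; e(4)→23·4+6≡20=u; n(13)→23·13+6≡19=t (all mod 26).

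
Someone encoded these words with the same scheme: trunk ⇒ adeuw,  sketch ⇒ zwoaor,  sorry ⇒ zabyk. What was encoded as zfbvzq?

strong

Shifts by position in trunk: pos 0: t→a (+7), pos 1: r→d (+12), pos 2: u→e (+10), pos 3: n→u (+7), pos 4: k→w (+12) — repeating every 3. A repeating key of period 3 is used — shifts +7, +12, +10 over and over.
Undoing it on zfbvzq: z−7=s, f−12=t, b−10=r, v−7=o, z−12=n, q−10=g.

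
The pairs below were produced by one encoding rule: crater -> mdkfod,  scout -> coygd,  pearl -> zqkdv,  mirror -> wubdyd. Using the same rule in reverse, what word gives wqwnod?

member

The shifts repeat in a cycle of length 2: positions 0,1,… shift by +10, +12, then the pattern repeats.
Reversing it on wqwnod: w−10=m, q−12=e, w−10=m, n−12=b, o−10=e, d−12=r.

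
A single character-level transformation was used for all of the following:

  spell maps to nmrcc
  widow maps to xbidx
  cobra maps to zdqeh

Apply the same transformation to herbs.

sreqn

Treating letters as 0–25, the rule is x ↦ 9x + 7 (mod 26).
On herbs: h(7)→9·7+7≡18=s; e(4)→9·4+7≡17=r; r(17)→9·17+7≡4=e; b(1)→9·1+7≡16=q; s(18)→9·18+7≡13=n (all mod 26).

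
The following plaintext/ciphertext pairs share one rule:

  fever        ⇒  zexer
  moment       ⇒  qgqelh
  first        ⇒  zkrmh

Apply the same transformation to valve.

f(5)→z(25) and e(4)→e(4) fit y≡21x+24 (mod 26); the inverse of 21 mod 26 is 5. Each letter's alphabet position (a=0..z=25) is mapped through 21·x+24 mod 26 — an affine cipher.
For valve: v(21)→21·21+24≡23=x; a(0)→21·0+24≡24=y; l(11)→21·11+24≡21=v; v(21)→21·21+24≡23=x; e(4)→21·4+24≡4=e (all mod 26).

xyvxe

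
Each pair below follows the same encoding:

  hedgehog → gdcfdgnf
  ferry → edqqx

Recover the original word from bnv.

cow

Compare letters: h→g is +25, e→d is +25, d→c is +25 — a constant shift. Each letter is shifted forward by 25 in the alphabet (a Caesar shift of +25).
Decoding bnv: b−25=c, n−25=o, v−25=w.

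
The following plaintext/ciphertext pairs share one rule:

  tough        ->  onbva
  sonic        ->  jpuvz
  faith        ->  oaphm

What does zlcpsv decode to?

olives

Read the word backwards and shift each letter +7.
Reversing it on zlcpsv: shift back: z−7=s, l−7=e, c−7=v, p−7=i, s−7=l, v−7=o → sevilo; then reverse → olives.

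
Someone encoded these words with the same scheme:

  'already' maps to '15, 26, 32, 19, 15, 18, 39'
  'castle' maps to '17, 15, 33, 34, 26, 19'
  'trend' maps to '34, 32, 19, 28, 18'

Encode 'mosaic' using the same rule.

a is letter #1 and maps to 15: an offset of 14. Letters become their 1-based position plus 14 (so a→15, b→16, …).
Applying it to mosaic: m=13→27, o=15→29, s=19→33, a=1→15, i=9→23, c=3→17.

27, 29, 33, 15, 23, 17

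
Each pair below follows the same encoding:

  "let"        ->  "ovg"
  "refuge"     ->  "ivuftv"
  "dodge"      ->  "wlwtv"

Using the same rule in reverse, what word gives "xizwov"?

Each pair mirrors across the alphabet (l↔o, e↔v, t↔g): positions sum to 25. This is the alphabet-reversal cipher (Atbash): a becomes z, b becomes y, etc.
Decoding xizwov: x↔c, i↔r, z↔a, w↔d, o↔l, v↔e.

cradle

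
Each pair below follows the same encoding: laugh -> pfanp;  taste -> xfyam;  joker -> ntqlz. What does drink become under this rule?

hwous

Each letter shifts forward by (position + 4), i.e. 4, 5, 6, … — the shift grows by one for each successive letter.
On drink: d+4=h, r+5=w, i+6=o, n+7=u, k+8=s.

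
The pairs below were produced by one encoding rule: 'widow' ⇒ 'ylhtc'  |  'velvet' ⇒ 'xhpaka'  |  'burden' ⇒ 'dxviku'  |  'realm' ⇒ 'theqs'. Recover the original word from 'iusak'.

In widow: w→y is +2, i→l is +3, d→h is +4, o→t is +5 — the shift increases by 1 each position. Letter i (0-indexed) is shifted by i+2, so successive shifts are 2, 3, 4, ….
Decoding iusak: i−2=g, u−3=r, s−4=o, a−5=v, k−6=e.

grove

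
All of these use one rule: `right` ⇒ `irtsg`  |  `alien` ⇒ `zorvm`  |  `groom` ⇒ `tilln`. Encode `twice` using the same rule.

gdrxv

Each pair mirrors across the alphabet (r↔i, i↔r, g↔t): positions sum to 25. Each letter is replaced by its mirror in the alphabet: a↔z, b↔y, c↔x, and so on (the Atbash cipher).
For twice: t↔g, w↔d, i↔r, c↔x, e↔v.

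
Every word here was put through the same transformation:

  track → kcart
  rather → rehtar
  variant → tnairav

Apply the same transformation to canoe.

eonac

The output letters match the input read backwards: track reversed is kcart. It's just the letters in reverse order.
On canoe: reverse → eonac.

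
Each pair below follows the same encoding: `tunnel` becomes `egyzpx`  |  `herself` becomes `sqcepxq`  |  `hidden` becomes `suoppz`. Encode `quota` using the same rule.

bgzfl

Shifts by position in tunnel: pos 0: t→e (+11), pos 1: u→g (+12), pos 2: n→y (+11), pos 3: n→z (+12) — repeating every 2. It's a Vigenère-style cipher with numeric key [11,12]: position i shifts by key[i mod 2].
On quota: q+11=b, u+12=g, o+11=z, t+12=f, a+11=l.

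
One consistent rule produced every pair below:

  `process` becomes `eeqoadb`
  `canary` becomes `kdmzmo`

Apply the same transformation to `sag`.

Two steps: reverse the string, then apply a Caesar shift of +12.
Applying it to sag: reverse → gas; then shift: g+12=s, a+12=m, s+12=e.

sme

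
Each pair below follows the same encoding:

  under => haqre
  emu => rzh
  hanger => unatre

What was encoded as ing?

vat

Compare letters: u→h is +13, n→a is +13, d→q is +13 — a constant shift. It's a constant shift of +13 (ROT13).
Undoing it on ing: i−13=v, n−13=a, g−13=t.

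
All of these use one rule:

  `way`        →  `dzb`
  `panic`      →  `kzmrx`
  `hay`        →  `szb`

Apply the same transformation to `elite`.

Each pair mirrors across the alphabet (w↔d, a↔z, y↔b): positions sum to 25. Letters are reflected about the middle of the alphabet (position → 25−position): Atbash.
For elite: e↔v, l↔o, i↔r, t↔g, e↔v.

vorgv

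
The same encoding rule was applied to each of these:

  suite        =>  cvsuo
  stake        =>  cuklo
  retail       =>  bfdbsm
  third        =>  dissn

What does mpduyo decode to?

cotton

It's a Vigenère-style cipher with numeric key [10,1]: position i shifts by key[i mod 2].
Undoing it on mpduyo: m−10=c, p−1=o, d−10=t, u−1=t, y−10=o, o−1=n.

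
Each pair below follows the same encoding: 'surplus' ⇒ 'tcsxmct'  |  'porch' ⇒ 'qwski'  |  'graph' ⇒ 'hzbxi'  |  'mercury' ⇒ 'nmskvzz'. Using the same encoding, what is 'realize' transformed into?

Shifts by position in surplus: pos 0: s→t (+1), pos 1: u→c (+8), pos 2: r→s (+1), pos 3: p→x (+8) — repeating every 2. The shifts repeat in a cycle of length 2: positions 0,1,… shift by +1, +8, then the pattern repeats.
For realize: r+1=s, e+8=m, a+1=b, l+8=t, i+1=j, z+8=h, e+1=f.

smbtjhf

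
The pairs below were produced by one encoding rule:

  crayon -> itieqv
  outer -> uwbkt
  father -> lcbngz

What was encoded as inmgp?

clean

It's a Vigenère-style cipher with numeric key [6,2,8]: position i shifts by key[i mod 3].
Undoing it on inmgp: i−6=c, n−2=l, m−8=e, g−6=a, p−2=n.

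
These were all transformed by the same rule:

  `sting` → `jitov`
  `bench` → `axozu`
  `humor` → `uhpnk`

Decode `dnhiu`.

youth

s(18)→j(9) and t(19)→i(8) fit y≡25x+1 (mod 26); the inverse of 25 mod 26 is 25. Each letter's alphabet position (a=0..z=25) is mapped through 25·x+1 mod 26 — an affine cipher.
Undoing it on dnhiu: d(3)→25·(3−1)≡24=y; n(13)→25·(13−1)≡14=o; h(7)→25·(7−1)≡20=u; i(8)→25·(8−1)≡19=t; u(20)→25·(20−1)≡7=h (all mod 26).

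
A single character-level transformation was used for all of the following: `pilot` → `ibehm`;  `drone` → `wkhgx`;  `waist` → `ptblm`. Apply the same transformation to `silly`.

lbeer

Compare letters: p→i is +19, i→b is +19, l→e is +19 — a constant shift. Each letter is shifted forward by 19 in the alphabet (a Caesar shift of +19).
Applying it to silly: s+19=l, i+19=b, l+19=e, l+19=e, y+19=r.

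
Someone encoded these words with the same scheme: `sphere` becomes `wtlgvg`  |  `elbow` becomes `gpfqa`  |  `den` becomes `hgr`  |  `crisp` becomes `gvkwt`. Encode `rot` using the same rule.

vqx

Vowels shift forward by 2 and consonants shift forward by 4.
For rot: r(cons)+4=v, o(vowel)+2=q, t(cons)+4=x.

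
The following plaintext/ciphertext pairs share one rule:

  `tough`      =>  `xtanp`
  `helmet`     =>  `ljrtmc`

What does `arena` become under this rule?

In tough: t→x is +4, o→t is +5, u→a is +6, g→n is +7 — the shift increases by 1 each position. Letter i (0-indexed) is shifted by i+4, so successive shifts are 4, 5, 6, ….
On arena: a+4=e, r+5=w, e+6=k, n+7=u, a+8=i.

ewkui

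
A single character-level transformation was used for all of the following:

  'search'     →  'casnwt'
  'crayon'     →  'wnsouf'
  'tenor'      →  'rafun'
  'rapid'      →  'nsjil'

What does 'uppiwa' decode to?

office

s(18)→c(2) and e(4)→a(0) fit y≡15x+18 (mod 26); the inverse of 15 mod 26 is 7. Treating letters as 0–25, the rule is x ↦ 15x + 18 (mod 26).
Undoing it on uppiwa: u(20)→7·(20−18)≡14=o; p(15)→7·(15−18)≡5=f; p(15)→7·(15−18)≡5=f; i(8)→7·(8−18)≡8=i; w(22)→7·(22−18)≡2=c; a(0)→7·(0−18)≡4=e (all mod 26).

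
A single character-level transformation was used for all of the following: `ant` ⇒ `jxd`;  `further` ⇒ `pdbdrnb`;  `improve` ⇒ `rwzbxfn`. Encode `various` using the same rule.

fjbrxdc

The rule splits by letter class: vowels +9, consonants +10.
On various: v(cons)+10=f, a(vowel)+9=j, r(cons)+10=b, i(vowel)+9=r, o(vowel)+9=x, u(vowel)+9=d, s(cons)+10=c.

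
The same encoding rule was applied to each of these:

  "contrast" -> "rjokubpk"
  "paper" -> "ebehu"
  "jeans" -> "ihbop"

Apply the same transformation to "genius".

c(2)→r(17) and o(14)→j(9) fit y≡21x+1 (mod 26); the inverse of 21 mod 26 is 5. Treating letters as 0–25, the rule is x ↦ 21x + 1 (mod 26).
On genius: g(6)→21·6+1≡23=x; e(4)→21·4+1≡7=h; n(13)→21·13+1≡14=o; i(8)→21·8+1≡13=n; u(20)→21·20+1≡5=f; s(18)→21·18+1≡15=p (all mod 26).

xhonfp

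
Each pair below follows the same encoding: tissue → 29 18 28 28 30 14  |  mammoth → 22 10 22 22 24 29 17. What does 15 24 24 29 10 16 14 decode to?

footage

t is letter #20 and maps to 29: an offset of 9. Letters become their 1-based position plus 9 (so a→10, b→11, …).
Decoding 15 24 24 29 10 16 14: 15→(15−9)÷1=6=f, 24→(24−9)÷1=15=o, 24→(24−9)÷1=15=o, 29→(29−9)÷1=20=t, 10→(10−9)÷1=1=a, 16→(16−9)÷1=7=g, 14→(14−9)÷1=5=e.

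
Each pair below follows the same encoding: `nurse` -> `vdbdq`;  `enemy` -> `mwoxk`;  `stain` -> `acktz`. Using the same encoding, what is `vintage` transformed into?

The shift increases by 1 at each position, starting from +8: 8, 9, 10, ….
On vintage: v+8=d, i+9=r, n+10=x, t+11=e, a+12=m, g+13=t, e+14=s.

drxemts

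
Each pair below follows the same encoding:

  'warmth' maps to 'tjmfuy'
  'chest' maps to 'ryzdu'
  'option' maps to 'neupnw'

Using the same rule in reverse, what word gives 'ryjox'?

w(22)→t(19) and a(0)→j(9) fit y≡17x+9 (mod 26); the inverse of 17 mod 26 is 23. This is an affine cipher: with a=0,…,z=25, each position x becomes (17x+9) mod 26.
Decoding ryjox: r(17)→23·(17−9)≡2=c; y(24)→23·(24−9)≡7=h; j(9)→23·(9−9)≡0=a; o(14)→23·(14−9)≡11=l; x(23)→23·(23−9)≡10=k (all mod 26).

chalk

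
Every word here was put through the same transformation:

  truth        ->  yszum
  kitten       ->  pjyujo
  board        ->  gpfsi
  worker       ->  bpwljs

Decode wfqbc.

Shifts by position in truth: pos 0: t→y (+5), pos 1: r→s (+1), pos 2: u→z (+5), pos 3: t→u (+1) — repeating every 2. A repeating key of period 2 is used — shifts +5, +1 over and over.
Decoding wfqbc: w−5=r, f−1=e, q−5=l, b−1=a, c−5=x.

relax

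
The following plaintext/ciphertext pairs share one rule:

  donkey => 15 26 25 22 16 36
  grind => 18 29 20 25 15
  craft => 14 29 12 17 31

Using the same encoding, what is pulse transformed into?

27 32 23 30 16

d is letter #4 and maps to 15: an offset of 11. The number is (letter's place in the alphabet, a=1) + 11.
Applying it to pulse: p=16→27, u=21→32, l=12→23, s=19→30, e=5→16.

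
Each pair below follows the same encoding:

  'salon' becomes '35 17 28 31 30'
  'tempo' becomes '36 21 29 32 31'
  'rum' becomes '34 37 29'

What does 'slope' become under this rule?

s is letter #19 and maps to 35: an offset of 16. The number is (letter's place in the alphabet, a=1) + 16.
For slope: s=19→35, l=12→28, o=15→31, p=16→32, e=5→21.

35 28 31 32 21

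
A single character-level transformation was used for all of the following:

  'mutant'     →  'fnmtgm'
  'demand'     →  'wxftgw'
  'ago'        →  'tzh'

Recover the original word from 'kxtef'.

Compare letters: m→f is +19, u→n is +19, t→m is +19 — a constant shift. Each letter is shifted forward by 19 in the alphabet (a Caesar shift of +19).
Reversing it on kxtef: k−19=r, x−19=e, t−19=a, e−19=l, f−19=m.

realm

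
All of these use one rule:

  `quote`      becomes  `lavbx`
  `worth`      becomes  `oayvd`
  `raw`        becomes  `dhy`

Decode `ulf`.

The output letters match the input read backwards, each shifted +7: quote reversed is etouq. Two steps: reverse the string, then apply a Caesar shift of +7.
Undoing it on ulf: shift back: u−7=n, l−7=e, f−7=y → ney; then reverse → yen.

yen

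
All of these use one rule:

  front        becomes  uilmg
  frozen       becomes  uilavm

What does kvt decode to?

peg

Each pair mirrors across the alphabet (f↔u, r↔i, o↔l): positions sum to 25. Each letter is replaced by its mirror in the alphabet: a↔z, b↔y, c↔x, and so on (the Atbash cipher).
Reversing it on kvt: k↔p, v↔e, t↔g.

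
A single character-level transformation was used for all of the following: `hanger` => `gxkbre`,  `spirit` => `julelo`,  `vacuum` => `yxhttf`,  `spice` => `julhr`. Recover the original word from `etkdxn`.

h(7)→g(6) and a(0)→x(23) fit y≡5x+23 (mod 26); the inverse of 5 mod 26 is 21. Treating letters as 0–25, the rule is x ↦ 5x + 23 (mod 26).
Reversing it on etkdxn: e(4)→21·(4−23)≡17=r; t(19)→21·(19−23)≡20=u; k(10)→21·(10−23)≡13=n; d(3)→21·(3−23)≡22=w; x(23)→21·(23−23)≡0=a; n(13)→21·(13−23)≡24=y (all mod 26).

runway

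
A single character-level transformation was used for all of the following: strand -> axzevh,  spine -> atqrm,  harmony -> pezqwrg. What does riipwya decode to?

jealous

Shifts by position in strand: pos 0: s→a (+8), pos 1: t→x (+4), pos 2: r→z (+8), pos 3: a→e (+4) — repeating every 2. The shifts repeat in a cycle of length 2: positions 0,1,… shift by +8, +4, then the pattern repeats.
Decoding riipwya: r−8=j, i−4=e, i−8=a, p−4=l, w−8=o, y−4=u, a−8=s.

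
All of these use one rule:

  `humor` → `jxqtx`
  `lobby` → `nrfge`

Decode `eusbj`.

In humor: h→j is +2, u→x is +3, m→q is +4, o→t is +5 — the shift increases by 1 each position. The shift increases by 1 at each position, starting from +2: 2, 3, 4, ….
Decoding eusbj: e−2=c, u−3=r, s−4=o, b−5=w, j−6=d.

crowd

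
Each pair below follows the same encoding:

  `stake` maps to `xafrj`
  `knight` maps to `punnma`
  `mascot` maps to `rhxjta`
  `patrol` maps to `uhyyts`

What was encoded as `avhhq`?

vocal

A repeating key of period 2 is used — shifts +5, +7 over and over.
Reversing it on avhhq: a−5=v, v−7=o, h−5=c, h−7=a, q−5=l.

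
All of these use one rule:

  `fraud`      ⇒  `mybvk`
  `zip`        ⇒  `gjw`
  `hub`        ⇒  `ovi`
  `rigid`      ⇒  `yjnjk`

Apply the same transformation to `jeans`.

The shift depends on letter class: consonant f→m is +7, but vowel a→b is +1. Vowels shift forward by 1 and consonants shift forward by 7.
Applying it to jeans: j(cons)+7=q, e(vowel)+1=f, a(vowel)+1=b, n(cons)+7=u, s(cons)+7=z.

qfbuz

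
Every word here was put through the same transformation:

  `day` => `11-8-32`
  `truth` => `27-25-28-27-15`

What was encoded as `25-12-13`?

Letters become their 1-based position plus 7 (so a→8, b→9, …).
Undoing it on 25-12-13: 25→(25−7)÷1=18=r, 12→(12−7)÷1=5=e, 13→(13−7)÷1=6=f.

ref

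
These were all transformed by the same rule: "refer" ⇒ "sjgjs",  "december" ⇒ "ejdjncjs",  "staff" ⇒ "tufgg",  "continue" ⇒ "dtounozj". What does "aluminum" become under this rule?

fmznnozn

The shift depends on letter class: consonant r→s is +1, but vowel e→j is +5. Vowels shift forward by 5 and consonants shift forward by 1.
On aluminum: a(vowel)+5=f, l(cons)+1=m, u(vowel)+5=z, m(cons)+1=n, i(vowel)+5=n, n(cons)+1=o, u(vowel)+5=z, m(cons)+1=n.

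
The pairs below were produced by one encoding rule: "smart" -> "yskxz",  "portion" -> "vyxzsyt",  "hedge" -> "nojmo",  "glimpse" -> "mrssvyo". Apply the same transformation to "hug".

nem

The shift depends on letter class: consonant s→y is +6, but vowel a→k is +10. The rule splits by letter class: vowels +10, consonants +6.
On hug: h(cons)+6=n, u(vowel)+10=e, g(cons)+6=m.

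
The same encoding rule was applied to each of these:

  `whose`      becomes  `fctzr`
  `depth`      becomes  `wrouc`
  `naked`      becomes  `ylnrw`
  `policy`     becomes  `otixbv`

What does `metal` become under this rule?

druli

w(22)→f(5) and h(7)→c(2) fit y≡21x+11 (mod 26); the inverse of 21 mod 26 is 5. Treating letters as 0–25, the rule is x ↦ 21x + 11 (mod 26).
On metal: m(12)→21·12+11≡3=d; e(4)→21·4+11≡17=r; t(19)→21·19+11≡20=u; a(0)→21·0+11≡11=l; l(11)→21·11+11≡8=i (all mod 26).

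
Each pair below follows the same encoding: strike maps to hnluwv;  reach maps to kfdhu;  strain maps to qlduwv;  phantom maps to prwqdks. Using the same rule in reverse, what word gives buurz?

The word is reversed, then every letter is shifted forward by 3.
Reversing it on buurz: shift back: b−3=y, u−3=r, u−3=r, r−3=o, z−3=w → yrrow; then reverse → worry.

worry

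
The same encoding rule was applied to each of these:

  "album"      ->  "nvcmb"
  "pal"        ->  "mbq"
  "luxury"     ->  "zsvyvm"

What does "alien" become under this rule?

ofjmb

Read the word backwards and shift each letter +1.
Applying it to alien: reverse → neila; then shift: n+1=o, e+1=f, i+1=j, l+1=m, a+1=b.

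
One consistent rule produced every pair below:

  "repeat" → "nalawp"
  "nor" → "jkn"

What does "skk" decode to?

Every letter moves 22 places later in the alphabet, wrapping around z→a.
Undoing it on skk: s−22=w, k−22=o, k−22=o.

woo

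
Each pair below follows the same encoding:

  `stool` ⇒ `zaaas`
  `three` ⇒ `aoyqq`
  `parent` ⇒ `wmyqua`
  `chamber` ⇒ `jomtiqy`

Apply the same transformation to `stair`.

The shift depends on letter class: consonant s→z is +7, but vowel o→a is +12. The rule splits by letter class: vowels +12, consonants +7.
On stair: s(cons)+7=z, t(cons)+7=a, a(vowel)+12=m, i(vowel)+12=u, r(cons)+7=y.

zamuy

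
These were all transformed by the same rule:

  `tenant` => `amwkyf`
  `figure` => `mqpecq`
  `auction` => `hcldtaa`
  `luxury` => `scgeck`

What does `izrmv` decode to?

brick

In tenant: t→a is +7, e→m is +8, n→w is +9, a→k is +10 — the shift increases by 1 each position. Each letter shifts forward by (position + 7), i.e. 7, 8, 9, … — the shift grows by one for each successive letter.
Decoding izrmv: i−7=b, z−8=r, r−9=i, m−10=c, v−11=k.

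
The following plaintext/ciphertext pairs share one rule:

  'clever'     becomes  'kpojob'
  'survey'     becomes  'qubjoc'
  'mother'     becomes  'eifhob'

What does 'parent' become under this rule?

c(2)→k(10) and l(11)→p(15) fit y≡15x+6 (mod 26); the inverse of 15 mod 26 is 7. Treating letters as 0–25, the rule is x ↦ 15x + 6 (mod 26).
Applying it to parent: p(15)→15·15+6≡23=x; a(0)→15·0+6≡6=g; r(17)→15·17+6≡1=b; e(4)→15·4+6≡14=o; n(13)→15·13+6≡19=t; t(19)→15·19+6≡5=f (all mod 26).

xgbotf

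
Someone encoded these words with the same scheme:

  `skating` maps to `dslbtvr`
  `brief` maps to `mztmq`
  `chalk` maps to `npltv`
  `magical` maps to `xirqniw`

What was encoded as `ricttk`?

Shifts by position in skating: pos 0: s→d (+11), pos 1: k→s (+8), pos 2: a→l (+11), pos 3: t→b (+8) — repeating every 2. It's a Vigenère-style cipher with numeric key [11,8]: position i shifts by key[i mod 2].
Decoding ricttk: r−11=g, i−8=a, c−11=r, t−8=l, t−11=i, k−8=c.

garlic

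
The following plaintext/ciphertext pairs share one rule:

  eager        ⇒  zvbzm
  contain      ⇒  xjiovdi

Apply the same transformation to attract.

Every letter moves 21 places later in the alphabet, wrapping around z→a.
On attract: a+21=v, t+21=o, t+21=o, r+21=m, a+21=v, c+21=x, t+21=o.

voomvxo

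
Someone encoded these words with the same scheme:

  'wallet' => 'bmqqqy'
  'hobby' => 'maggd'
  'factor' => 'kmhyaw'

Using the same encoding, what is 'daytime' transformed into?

The shift depends on letter class: consonant w→b is +5, but vowel a→m is +12. The rule splits by letter class: vowels +12, consonants +5.
On daytime: d(cons)+5=i, a(vowel)+12=m, y(cons)+5=d, t(cons)+5=y, i(vowel)+12=u, m(cons)+5=r, e(vowel)+12=q.

imdyurq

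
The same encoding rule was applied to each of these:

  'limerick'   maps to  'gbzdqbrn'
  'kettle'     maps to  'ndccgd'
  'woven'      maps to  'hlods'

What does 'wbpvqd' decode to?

This is an affine cipher: with a=0,…,z=25, each position x becomes (19x+5) mod 26.
Undoing it on wbpvqd: w(22)→11·(22−5)≡5=f; b(1)→11·(1−5)≡8=i; p(15)→11·(15−5)≡6=g; v(21)→11·(21−5)≡20=u; q(16)→11·(16−5)≡17=r; d(3)→11·(3−5)≡4=e (all mod 26).

figure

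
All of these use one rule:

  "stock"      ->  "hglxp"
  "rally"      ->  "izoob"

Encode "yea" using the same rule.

Letters are reflected about the middle of the alphabet (position → 25−position): Atbash.
Applying it to yea: y↔b, e↔v, a↔z.

bvz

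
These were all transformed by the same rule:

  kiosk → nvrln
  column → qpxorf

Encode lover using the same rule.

uhyro

The output letters match the input read backwards, each shifted +3: kiosk reversed is ksoik. The word is reversed, then every letter is shifted forward by 3.
For lover: reverse → revol; then shift: r+3=u, e+3=h, v+3=y, o+3=r, l+3=o.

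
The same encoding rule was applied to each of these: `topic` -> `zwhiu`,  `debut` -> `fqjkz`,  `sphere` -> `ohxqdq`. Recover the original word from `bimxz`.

t(19)→z(25) and o(14)→w(22) fit y≡11x+24 (mod 26); the inverse of 11 mod 26 is 19. This is an affine cipher: with a=0,…,z=25, each position x becomes (11x+24) mod 26.
Undoing it on bimxz: b(1)→19·(1−24)≡5=f; i(8)→19·(8−24)≡8=i; m(12)→19·(12−24)≡6=g; x(23)→19·(23−24)≡7=h; z(25)→19·(25−24)≡19=t (all mod 26).

fight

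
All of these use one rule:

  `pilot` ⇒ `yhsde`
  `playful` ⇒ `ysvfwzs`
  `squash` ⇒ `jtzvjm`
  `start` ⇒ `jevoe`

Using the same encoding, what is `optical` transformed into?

dyehlvs

Treating letters as 0–25, the rule is x ↦ 21x + 21 (mod 26).
On optical: o(14)→21·14+21≡3=d; p(15)→21·15+21≡24=y; t(19)→21·19+21≡4=e; i(8)→21·8+21≡7=h; c(2)→21·2+21≡11=l; a(0)→21·0+21≡21=v; l(11)→21·11+21≡18=s (all mod 26).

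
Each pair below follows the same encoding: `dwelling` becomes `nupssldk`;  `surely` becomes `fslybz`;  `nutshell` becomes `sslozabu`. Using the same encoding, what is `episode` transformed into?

lkvzpwl

The output letters match the input read backwards, each shifted +7: dwelling reversed is gnillewd. The word is reversed, then every letter is shifted forward by 7.
Applying it to episode: reverse → edosipe; then shift: e+7=l, d+7=k, o+7=v, s+7=z, i+7=p, p+7=w, e+7=l.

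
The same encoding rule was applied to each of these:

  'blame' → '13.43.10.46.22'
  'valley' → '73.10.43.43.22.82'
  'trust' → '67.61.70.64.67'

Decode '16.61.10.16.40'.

b(#2)→13 and l(#12)→43: differences scale by 3, so n = 3·pos + 7. Each letter becomes 3×(its alphabet position, a=1..z=26) + 7.
Reversing it on 16.61.10.16.40: 16→(16−7)÷3=3=c, 61→(61−7)÷3=18=r, 10→(10−7)÷3=1=a, 16→(16−7)÷3=3=c, 40→(40−7)÷3=11=k.

crack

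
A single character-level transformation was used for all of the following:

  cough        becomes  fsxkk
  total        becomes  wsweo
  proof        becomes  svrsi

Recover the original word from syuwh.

Shifts by position in cough: pos 0: c→f (+3), pos 1: o→s (+4), pos 2: u→x (+3), pos 3: g→k (+4) — repeating every 2. A repeating key of period 2 is used — shifts +3, +4 over and over.
Reversing it on syuwh: s−3=p, y−4=u, u−3=r, w−4=s, h−3=e.

purse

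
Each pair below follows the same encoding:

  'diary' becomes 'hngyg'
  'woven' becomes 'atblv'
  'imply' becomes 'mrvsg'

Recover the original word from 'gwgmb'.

craft

In diary: d→h is +4, i→n is +5, a→g is +6, r→y is +7 — the shift increases by 1 each position. The shift increases by 1 at each position, starting from +4: 4, 5, 6, ….
Decoding gwgmb: g−4=c, w−5=r, g−6=a, m−7=f, b−8=t.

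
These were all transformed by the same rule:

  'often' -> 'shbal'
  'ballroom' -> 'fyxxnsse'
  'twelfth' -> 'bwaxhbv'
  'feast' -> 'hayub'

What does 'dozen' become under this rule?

tsral

o(14)→s(18) and f(5)→h(7) fit y≡7x+24 (mod 26); the inverse of 7 mod 26 is 15. Treating letters as 0–25, the rule is x ↦ 7x + 24 (mod 26).
For dozen: d(3)→7·3+24≡19=t; o(14)→7·14+24≡18=s; z(25)→7·25+24≡17=r; e(4)→7·4+24≡0=a; n(13)→7·13+24≡11=l (all mod 26).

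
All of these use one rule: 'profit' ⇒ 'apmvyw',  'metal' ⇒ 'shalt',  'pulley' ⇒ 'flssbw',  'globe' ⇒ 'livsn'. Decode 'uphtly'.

remain

The output letters match the input read backwards, each shifted +7: profit reversed is tiforp. The word is reversed, then every letter is shifted forward by 7.
Decoding uphtly: shift back: u−7=n, p−7=i, h−7=a, t−7=m, l−7=e, y−7=r → niamer; then reverse → remain.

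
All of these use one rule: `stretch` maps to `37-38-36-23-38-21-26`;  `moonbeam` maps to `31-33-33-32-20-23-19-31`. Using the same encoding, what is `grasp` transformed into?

s is letter #19 and maps to 37: an offset of 18. Letters become their 1-based position plus 18 (so a→19, b→20, …).
For grasp: g=7→25, r=18→36, a=1→19, s=19→37, p=16→34.

25-36-19-37-34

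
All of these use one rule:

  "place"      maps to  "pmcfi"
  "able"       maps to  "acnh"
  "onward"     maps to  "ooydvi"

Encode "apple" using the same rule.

aqroi

In place: p→p is +0, l→m is +1, a→c is +2, c→f is +3 — the shift increases by 1 each position. The shift increases by 1 at each position, starting from +0: 0, 1, 2, ….
On apple: a+0=a, p+1=q, p+2=r, l+3=o, e+4=i.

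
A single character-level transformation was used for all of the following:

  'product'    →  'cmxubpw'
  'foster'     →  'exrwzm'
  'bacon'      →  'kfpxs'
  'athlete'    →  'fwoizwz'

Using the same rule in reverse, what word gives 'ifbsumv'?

laundry

p(15)→c(2) and r(17)→m(12) fit y≡5x+5 (mod 26); the inverse of 5 mod 26 is 21. This is an affine cipher: with a=0,…,z=25, each position x becomes (5x+5) mod 26.
Reversing it on ifbsumv: i(8)→21·(8−5)≡11=l; f(5)→21·(5−5)≡0=a; b(1)→21·(1−5)≡20=u; s(18)→21·(18−5)≡13=n; u(20)→21·(20−5)≡3=d; m(12)→21·(12−5)≡17=r; v(21)→21·(21−5)≡24=y (all mod 26).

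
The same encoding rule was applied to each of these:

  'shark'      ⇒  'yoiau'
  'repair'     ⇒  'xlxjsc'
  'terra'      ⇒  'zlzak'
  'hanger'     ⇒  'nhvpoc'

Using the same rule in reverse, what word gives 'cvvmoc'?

In shark: s→y is +6, h→o is +7, a→i is +8, r→a is +9 — the shift increases by 1 each position. The shift increases by 1 at each position, starting from +6: 6, 7, 8, ….
Reversing it on cvvmoc: c−6=w, v−7=o, v−8=n, m−9=d, o−10=e, c−11=r.

wonder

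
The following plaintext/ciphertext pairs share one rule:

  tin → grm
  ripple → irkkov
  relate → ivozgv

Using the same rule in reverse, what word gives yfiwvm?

Letters are reflected about the middle of the alphabet (position → 25−position): Atbash.
Decoding yfiwvm: y↔b, f↔u, i↔r, w↔d, v↔e, m↔n.

burden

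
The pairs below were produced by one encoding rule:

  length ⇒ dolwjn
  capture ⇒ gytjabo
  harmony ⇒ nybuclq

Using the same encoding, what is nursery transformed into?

Treating letters as 0–25, the rule is x ↦ 17x + 24 (mod 26).
For nursery: n(13)→17·13+24≡11=l; u(20)→17·20+24≡0=a; r(17)→17·17+24≡1=b; s(18)→17·18+24≡18=s; e(4)→17·4+24≡14=o; r(17)→17·17+24≡1=b; y(24)→17·24+24≡16=q (all mod 26).

labsobq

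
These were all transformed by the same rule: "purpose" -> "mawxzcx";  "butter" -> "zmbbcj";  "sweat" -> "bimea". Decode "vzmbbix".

pattern

The output letters match the input read backwards, each shifted +8: purpose reversed is esoprup. Read the word backwards and shift each letter +8.
Undoing it on vzmbbix: shift back: v−8=n, z−8=r, m−8=e, b−8=t, b−8=t, i−8=a, x−8=p → nrettap; then reverse → pattern.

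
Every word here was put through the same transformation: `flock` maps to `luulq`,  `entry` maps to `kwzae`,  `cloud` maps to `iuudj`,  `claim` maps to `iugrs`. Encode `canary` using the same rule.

Shifts by position in flock: pos 0: f→l (+6), pos 1: l→u (+9), pos 2: o→u (+6), pos 3: c→l (+9) — repeating every 2. The shifts repeat in a cycle of length 2: positions 0,1,… shift by +6, +9, then the pattern repeats.
Applying it to canary: c+6=i, a+9=j, n+6=t, a+9=j, r+6=x, y+9=h.

ijtjxh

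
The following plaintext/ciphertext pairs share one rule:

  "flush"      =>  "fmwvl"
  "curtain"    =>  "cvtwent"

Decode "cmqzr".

In flush: f→f is +0, l→m is +1, u→w is +2, s→v is +3 — the shift increases by 1 each position. The shift increases by 1 at each position, starting from +0: 0, 1, 2, ….
Reversing it on cmqzr: c−0=c, m−1=l, q−2=o, z−3=w, r−4=n.

clown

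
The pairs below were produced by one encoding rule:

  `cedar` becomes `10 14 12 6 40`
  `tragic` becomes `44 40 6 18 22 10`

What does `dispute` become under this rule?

c(#3)→10 and e(#5)→14: differences scale by 2, so n = 2·pos + 4. With a=1..z=26, the number is 2·pos + 4.
Applying it to dispute: d=4→12, i=9→22, s=19→42, p=16→36, u=21→46, t=20→44, e=5→14.

12 22 42 36 46 44 14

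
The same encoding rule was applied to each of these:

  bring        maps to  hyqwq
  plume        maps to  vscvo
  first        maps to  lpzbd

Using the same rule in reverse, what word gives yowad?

In bring: b→h is +6, r→y is +7, i→q is +8, n→w is +9 — the shift increases by 1 each position. The shift increases by 1 at each position, starting from +6: 6, 7, 8, ….
Undoing it on yowad: y−6=s, o−7=h, w−8=o, a−9=r, d−10=t.

short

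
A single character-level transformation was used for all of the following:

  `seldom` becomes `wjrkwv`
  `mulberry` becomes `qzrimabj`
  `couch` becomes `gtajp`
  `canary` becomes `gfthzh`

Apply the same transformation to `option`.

suzpww

Each letter shifts forward by (position + 4), i.e. 4, 5, 6, … — the shift grows by one for each successive letter.
For option: o+4=s, p+5=u, t+6=z, i+7=p, o+8=w, n+9=w.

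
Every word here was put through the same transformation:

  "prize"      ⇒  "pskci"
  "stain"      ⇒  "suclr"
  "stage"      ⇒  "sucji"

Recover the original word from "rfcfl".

reach

In prize: p→p is +0, r→s is +1, i→k is +2, z→c is +3 — the shift increases by 1 each position. The shift increases by 1 at each position, starting from +0: 0, 1, 2, ….
Decoding rfcfl: r−0=r, f−1=e, c−2=a, f−3=c, l−4=h.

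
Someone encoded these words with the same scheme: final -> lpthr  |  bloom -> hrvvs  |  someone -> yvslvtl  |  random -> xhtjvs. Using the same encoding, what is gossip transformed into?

The shift depends on letter class: consonant f→l is +6, but vowel i→p is +7. Vowels shift forward by 7 and consonants shift forward by 6.
Applying it to gossip: g(cons)+6=m, o(vowel)+7=v, s(cons)+6=y, s(cons)+6=y, i(vowel)+7=p, p(cons)+6=v.

mvyypv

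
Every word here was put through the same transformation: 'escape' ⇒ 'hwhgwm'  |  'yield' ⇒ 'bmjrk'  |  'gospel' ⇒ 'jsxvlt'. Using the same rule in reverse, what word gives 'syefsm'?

puzzle

Each letter shifts forward by (position + 3), i.e. 3, 4, 5, … — the shift grows by one for each successive letter.
Reversing it on syefsm: s−3=p, y−4=u, e−5=z, f−6=z, s−7=l, m−8=e.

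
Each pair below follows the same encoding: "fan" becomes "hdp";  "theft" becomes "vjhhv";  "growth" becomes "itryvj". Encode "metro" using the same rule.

Two shifts are in play — +3 for a/e/i/o/u, +2 for every other letter.
For metro: m(cons)+2=o, e(vowel)+3=h, t(cons)+2=v, r(cons)+2=t, o(vowel)+3=r.

ohvtr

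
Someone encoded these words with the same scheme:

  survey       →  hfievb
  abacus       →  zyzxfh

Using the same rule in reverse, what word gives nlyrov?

Each pair mirrors across the alphabet (s↔h, u↔f, r↔i): positions sum to 25. Letters are reflected about the middle of the alphabet (position → 25−position): Atbash.
Reversing it on nlyrov: n↔m, l↔o, y↔b, r↔i, o↔l, v↔e.

mobile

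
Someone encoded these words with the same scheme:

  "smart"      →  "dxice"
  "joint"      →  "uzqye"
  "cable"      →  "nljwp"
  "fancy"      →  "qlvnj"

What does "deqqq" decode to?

Shifts by position in smart: pos 0: s→d (+11), pos 1: m→x (+11), pos 2: a→i (+8), pos 3: r→c (+11), pos 4: t→e (+11) — repeating every 3. A repeating key of period 3 is used — shifts +11, +11, +8 over and over.
Reversing it on deqqq: d−11=s, e−11=t, q−8=i, q−11=f, q−11=f.

stiff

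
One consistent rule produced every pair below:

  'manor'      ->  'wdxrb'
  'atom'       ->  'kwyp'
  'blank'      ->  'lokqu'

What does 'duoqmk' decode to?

trench

A repeating key of period 2 is used — shifts +10, +3 over and over.
Reversing it on duoqmk: d−10=t, u−3=r, o−10=e, q−3=n, m−10=c, k−3=h.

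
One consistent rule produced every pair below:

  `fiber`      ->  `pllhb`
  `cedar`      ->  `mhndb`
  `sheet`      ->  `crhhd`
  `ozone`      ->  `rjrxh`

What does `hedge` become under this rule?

The shift depends on letter class: consonant f→p is +10, but vowel i→l is +3. Vowels shift forward by 3 and consonants shift forward by 10.
On hedge: h(cons)+10=r, e(vowel)+3=h, d(cons)+10=n, g(cons)+10=q, e(vowel)+3=h.

rhnqh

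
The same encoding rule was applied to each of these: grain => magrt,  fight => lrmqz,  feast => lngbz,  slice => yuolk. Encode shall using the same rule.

Shifts by position in grain: pos 0: g→m (+6), pos 1: r→a (+9), pos 2: a→g (+6), pos 3: i→r (+9) — repeating every 2. The shifts repeat in a cycle of length 2: positions 0,1,… shift by +6, +9, then the pattern repeats.
Applying it to shall: s+6=y, h+9=q, a+6=g, l+9=u, l+6=r.

yqgur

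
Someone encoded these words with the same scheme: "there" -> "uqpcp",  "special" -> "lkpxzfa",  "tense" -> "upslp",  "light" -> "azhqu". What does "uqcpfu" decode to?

t(19)→u(20) and h(7)→q(16) fit y≡9x+5 (mod 26); the inverse of 9 mod 26 is 3. Each letter's alphabet position (a=0..z=25) is mapped through 9·x+5 mod 26 — an affine cipher.
Undoing it on uqcpfu: u(20)→3·(20−5)≡19=t; q(16)→3·(16−5)≡7=h; c(2)→3·(2−5)≡17=r; p(15)→3·(15−5)≡4=e; f(5)→3·(5−5)≡0=a; u(20)→3·(20−5)≡19=t (all mod 26).

threat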